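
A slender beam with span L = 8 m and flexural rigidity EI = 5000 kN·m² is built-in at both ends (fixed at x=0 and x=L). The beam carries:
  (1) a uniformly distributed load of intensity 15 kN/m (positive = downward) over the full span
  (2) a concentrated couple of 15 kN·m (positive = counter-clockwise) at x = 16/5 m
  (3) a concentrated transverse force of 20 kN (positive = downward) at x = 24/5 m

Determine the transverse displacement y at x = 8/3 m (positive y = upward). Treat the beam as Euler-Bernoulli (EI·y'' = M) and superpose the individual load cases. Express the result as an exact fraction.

Load 1 — uniform load w=15 kN/m over full span:
  y_1 = -wx²(L-x)²/(24EI) = -15·(8/3)²·(8-(8/3))²/(24·5000) = -256/10125 m
Load 2 — applied couple M₀=15 kN·m at a=16/5 m (b=L-a=24/5):
  y_2 = (R_Ax³/6 - M_Ax²/2)/EI  [x≤a] with R_A=27/10, M_A=9/5 = ((27/10)·(8/3)³/6 - (9/5)·(8/3)²/2)/5000 = 4/9375 m
Load 3 — point force P=20 kN at a=24/5 m (b=L-a=16/5):
  y_3 = -Pb²x²(3aL-(3a+b)x)/(6L³EI)  [x≤a] = -20·(16/5)²·(8/3)²·(3·(24/5)·8-(3·(24/5)+(16/5))·(8/3))/(6·8³·5000) = -8192/1265625 m
Superposition: y = Σ y_i = -39652/1265625 m ≈ -0.031330 m

y(8/3) = -39652/1265625 m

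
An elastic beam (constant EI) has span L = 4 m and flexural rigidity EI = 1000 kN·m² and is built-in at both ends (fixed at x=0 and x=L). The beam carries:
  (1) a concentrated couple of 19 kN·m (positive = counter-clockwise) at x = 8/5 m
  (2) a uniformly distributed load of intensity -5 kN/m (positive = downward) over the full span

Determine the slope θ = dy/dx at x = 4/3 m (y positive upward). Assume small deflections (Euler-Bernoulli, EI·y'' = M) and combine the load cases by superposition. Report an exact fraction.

Load 1 — applied couple M₀=19 kN·m at a=8/5 m (b=L-a=12/5):
  θ_1 = (R_Ax²/2 - M_Ax)/EI  [x≤a] with R_A=171/25, M_A=57/25 = ((171/25)·(4/3)²/2 - (57/25)·(4/3))/1000 = 19/6250 rad
Load 2 — uniform load w=-5 kN/m over full span:
  θ_2 = -wx(L-x)(L-2x)/(12EI) = -(-5)·(4/3)·(4-(4/3))·(4-2·(4/3))/(12·1000) = 4/2025 rad
Superposition: θ = Σ θ_i = 2539/506250 rad ≈ 0.005015 rad

θ(4/3) = 2539/506250 rad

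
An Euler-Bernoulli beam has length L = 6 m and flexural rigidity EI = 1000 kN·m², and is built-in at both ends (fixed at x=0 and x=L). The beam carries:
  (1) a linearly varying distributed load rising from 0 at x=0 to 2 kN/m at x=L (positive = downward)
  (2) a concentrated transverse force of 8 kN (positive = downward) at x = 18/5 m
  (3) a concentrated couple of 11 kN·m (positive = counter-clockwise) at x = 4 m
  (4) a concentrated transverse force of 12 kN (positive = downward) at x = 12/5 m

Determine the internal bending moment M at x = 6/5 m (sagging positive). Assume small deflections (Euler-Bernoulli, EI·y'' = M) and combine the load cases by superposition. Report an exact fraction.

Load 1 — triangular load w₀=2 kN/m (0→w₀ over full span):
  M_1 = 3w₀Lx/20 - w₀L²/30 - w₀x³/(6L) = 3·2·6·(6/5)/20 - 2·6²/30 - 2·(6/5)³/(6·6) = -42/125 kN·m
Load 2 — point force P=8 kN at a=18/5 m (b=L-a=12/5):
  M_2 = Pb²(3a+b)x/L³ - Pab²/L²  [x≤a] = 8·(12/5)²·(3·(18/5)+(12/5))·(6/5)/6³ - 8·(18/5)·(12/5)²/6² = -768/625 kN·m
Load 3 — applied couple M₀=11 kN·m at a=4 m (b=L-a=2):
  M_3 = R_Ax - M_A  [x≤a] with R_A=22/9, M_A=11/3 = (22/9)·(6/5) - (11/3) = -11/15 kN·m
Load 4 — point force P=12 kN at a=12/5 m (b=L-a=18/5):
  M_4 = Pb²(3a+b)x/L³ - Pab²/L²  [x≤a] = 12·(18/5)²·(3·(12/5)+(18/5))·(6/5)/6³ - 12·(12/5)·(18/5)²/6² = -648/625 kN·m
Superposition: M = Σ M_i = -6253/1875 kN·m ≈ -3.334933 kN·m

M(6/5) = -6253/1875 kN·m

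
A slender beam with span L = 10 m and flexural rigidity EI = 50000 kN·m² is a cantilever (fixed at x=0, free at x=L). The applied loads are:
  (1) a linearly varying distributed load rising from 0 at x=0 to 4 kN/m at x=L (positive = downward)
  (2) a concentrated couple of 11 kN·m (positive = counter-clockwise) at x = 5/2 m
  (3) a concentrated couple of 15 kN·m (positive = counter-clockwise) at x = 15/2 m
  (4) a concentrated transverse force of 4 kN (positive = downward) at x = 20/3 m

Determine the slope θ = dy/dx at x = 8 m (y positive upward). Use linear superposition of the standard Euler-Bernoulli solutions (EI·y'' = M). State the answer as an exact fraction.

θ(8) = -4993/562500 rad

Load 1 — triangular load w₀=4 kN/m (0→w₀ over full span):
  θ_1 = (w₀Lx²/4-w₀L²x/3-w₀x⁴/(24L))/EI = (4·10·8²/4-4·10²·8/3-4·8⁴/(24·10))/50000 = -464/46875 rad
Load 2 — applied couple M₀=11 kN·m at a=5/2 m (b=L-a=15/2):
  θ_2 = M₀a/EI  [x>a] = 11·(5/2)/50000 = 11/20000 rad
Load 3 — applied couple M₀=15 kN·m at a=15/2 m (b=L-a=5/2):
  θ_3 = M₀a/EI  [x>a] = 15·(15/2)/50000 = 9/4000 rad
Load 4 — point force P=4 kN at a=20/3 m (b=L-a=10/3):
  θ_4 = -Pa²/(2EI)  [x>a] = -4·(20/3)²/(2·50000) = -2/1125 rad
Superposition: θ = Σ θ_i = -4993/562500 rad ≈ -0.008876 rad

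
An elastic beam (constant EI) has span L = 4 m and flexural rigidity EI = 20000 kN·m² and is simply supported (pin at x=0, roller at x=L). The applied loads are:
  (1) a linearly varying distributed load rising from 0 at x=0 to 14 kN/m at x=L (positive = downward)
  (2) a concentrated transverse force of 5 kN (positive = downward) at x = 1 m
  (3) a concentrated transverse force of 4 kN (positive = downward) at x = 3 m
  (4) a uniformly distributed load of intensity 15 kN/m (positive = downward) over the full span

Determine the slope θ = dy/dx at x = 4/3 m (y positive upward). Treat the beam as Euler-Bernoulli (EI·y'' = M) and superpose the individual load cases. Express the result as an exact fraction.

Load 1 — triangular load w₀=14 kN/m (0→w₀ over full span):
  θ_1 = -w₀(7L⁴-30L²x²+15x⁴)/(360LEI) = -14·(7·4⁴-30·4²·(4/3)²+15·(4/3)⁴)/(360·4·20000) = -364/759375 rad
Load 2 — point force P=5 kN at a=1 m (b=L-a=3):
  θ_2 = -Pa(2L²-6Lx+3x²+a²)/(6LEI)  [x>a] = -5·1·(2·4²-6·4·(4/3)+3·(4/3)²+1²)/(6·4·20000) = -19/288000 rad
Load 3 — point force P=4 kN at a=3 m (b=L-a=1):
  θ_3 = -Pb(L²-b²-3x²)/(6LEI)  [x≤a] = -4·1·(4²-1²-3·(4/3)²)/(6·4·20000) = -29/360000 rad
Load 4 — uniform load w=15 kN/m over full span:
  θ_4 = -w(L³-6Lx²+4x³)/(24EI) = -15·(4³-6·4·(4/3)²+4·(4/3)³)/(24·20000) = -13/13500 rad
Superposition: θ = Σ θ_i = -308869/194400000 rad ≈ -0.001589 rad

θ(4/3) = -308869/194400000 rad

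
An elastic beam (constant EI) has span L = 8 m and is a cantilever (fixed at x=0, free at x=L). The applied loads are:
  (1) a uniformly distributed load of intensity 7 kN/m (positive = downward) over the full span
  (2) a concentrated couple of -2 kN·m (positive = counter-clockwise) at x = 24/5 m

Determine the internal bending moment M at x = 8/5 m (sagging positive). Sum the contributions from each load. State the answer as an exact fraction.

Load 1 — uniform load w=7 kN/m over full span:
  M_1 = -w(L-x)²/2 = -7·(8-(8/5))²/2 = -3584/25 kN·m
Load 2 — applied couple M₀=-2 kN·m at a=24/5 m (b=L-a=16/5):
  M_2 = M₀  [x≤a] = (-2) = -2 kN·m
Superposition: M = Σ M_i = -3634/25 kN·m ≈ -145.360000 kN·m

M(8/5) = -3634/25 kN·m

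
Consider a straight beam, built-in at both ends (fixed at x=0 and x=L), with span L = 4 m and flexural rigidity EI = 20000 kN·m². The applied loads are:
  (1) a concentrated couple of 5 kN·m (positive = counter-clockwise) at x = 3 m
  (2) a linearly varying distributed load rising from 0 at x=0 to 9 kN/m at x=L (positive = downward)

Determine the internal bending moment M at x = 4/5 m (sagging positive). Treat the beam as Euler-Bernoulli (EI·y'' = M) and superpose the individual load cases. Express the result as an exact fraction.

M(4/5) = -2219/2000 kN·m

Load 1 — applied couple M₀=5 kN·m at a=3 m (b=L-a=1):
  M_1 = R_Ax - M_A  [x≤a] with R_A=45/32, M_A=25/16 = (45/32)·(4/5) - (25/16) = -7/16 kN·m
Load 2 — triangular load w₀=9 kN/m (0→w₀ over full span):
  M_2 = 3w₀Lx/20 - w₀L²/30 - w₀x³/(6L) = 3·9·4·(4/5)/20 - 9·4²/30 - 9·(4/5)³/(6·4) = -84/125 kN·m
Superposition: M = Σ M_i = -2219/2000 kN·m ≈ -1.109500 kN·m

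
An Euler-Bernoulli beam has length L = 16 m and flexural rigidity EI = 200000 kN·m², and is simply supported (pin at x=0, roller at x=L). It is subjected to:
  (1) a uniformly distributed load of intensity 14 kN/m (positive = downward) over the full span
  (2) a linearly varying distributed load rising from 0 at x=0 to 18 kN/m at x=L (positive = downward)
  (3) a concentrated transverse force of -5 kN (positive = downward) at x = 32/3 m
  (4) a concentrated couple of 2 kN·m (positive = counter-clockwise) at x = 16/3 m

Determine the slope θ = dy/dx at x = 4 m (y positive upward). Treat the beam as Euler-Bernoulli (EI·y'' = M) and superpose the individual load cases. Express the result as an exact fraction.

Load 1 — uniform load w=14 kN/m over full span:
  θ_1 = -w(L³-6Lx²+4x³)/(24EI) = -14·(16³-6·16·4²+4·4³)/(24·200000) = -77/9375 rad
Load 2 — triangular load w₀=18 kN/m (0→w₀ over full span):
  θ_2 = -w₀(7L⁴-30L²x²+15x⁴)/(360LEI) = -18·(7·16⁴-30·16²·4²+15·4⁴)/(360·16·200000) = -1327/250000 rad
Load 3 — point force P=-5 kN at a=32/3 m (b=L-a=16/3):
  θ_3 = -Pb(L²-b²-3x²)/(6LEI)  [x≤a] = -(-5)·(16/3)·(16²-(16/3)²-3·4²)/(6·16·200000) = 101/405000 rad
Load 4 — applied couple M₀=2 kN·m at a=16/3 m (b=L-a=32/3):
  θ_4 = (M₀x²/(2L)+C₁)/EI  [x≤a] with C₁=M₀(3b²-L²)/(6L)=16/9 = (2·4²/(2·16)+(16/9))/200000 = 1/72000 rad
Superposition: θ = Σ θ_i = -1073903/81000000 rad ≈ -0.013258 rad

θ(4) = -1073903/81000000 rad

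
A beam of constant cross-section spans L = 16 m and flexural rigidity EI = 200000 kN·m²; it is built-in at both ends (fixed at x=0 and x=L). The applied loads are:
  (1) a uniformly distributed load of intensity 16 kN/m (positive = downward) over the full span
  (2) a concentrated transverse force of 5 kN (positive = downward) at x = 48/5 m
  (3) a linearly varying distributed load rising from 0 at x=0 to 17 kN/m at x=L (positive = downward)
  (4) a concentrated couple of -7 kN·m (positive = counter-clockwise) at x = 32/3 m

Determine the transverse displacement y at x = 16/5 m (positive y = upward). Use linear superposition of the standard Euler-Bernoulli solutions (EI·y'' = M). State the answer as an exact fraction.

Load 1 — uniform load w=16 kN/m over full span:
  y_1 = -wx²(L-x)²/(24EI) = -16·(16/5)²·(16-(16/5))²/(24·200000) = -32768/5859375 m
Load 2 — point force P=5 kN at a=48/5 m (b=L-a=32/5):
  y_2 = -Pb²x²(3aL-(3a+b)x)/(6L³EI)  [x≤a] = -5·(32/5)²·(16/5)²·(3·(48/5)·16-(3·(48/5)+(32/5))·(16/5))/(6·16³·200000) = -4352/29296875 m
Load 3 — triangular load w₀=17 kN/m (0→w₀ over full span):
  y_3 = -w₀x²(L-x)²(x+2L)/(120LEI) = -17·(16/5)²·(16-(16/5))²·((16/5)+2·16)/(120·16·200000) = -382976/146484375 m
Load 4 — applied couple M₀=-7 kN·m at a=32/3 m (b=L-a=16/3):
  y_4 = (R_Ax³/6 - M_Ax²/2)/EI  [x≤a] with R_A=-7/12, M_A=-7/3 = ((-7/12)·(16/5)³/6 - (-7/3)·(16/5)²/2)/200000 = 154/3515625 m
Superposition: y = Σ y_i = -3652558/439453125 m ≈ -0.008312 m

y(16/5) = -3652558/439453125 m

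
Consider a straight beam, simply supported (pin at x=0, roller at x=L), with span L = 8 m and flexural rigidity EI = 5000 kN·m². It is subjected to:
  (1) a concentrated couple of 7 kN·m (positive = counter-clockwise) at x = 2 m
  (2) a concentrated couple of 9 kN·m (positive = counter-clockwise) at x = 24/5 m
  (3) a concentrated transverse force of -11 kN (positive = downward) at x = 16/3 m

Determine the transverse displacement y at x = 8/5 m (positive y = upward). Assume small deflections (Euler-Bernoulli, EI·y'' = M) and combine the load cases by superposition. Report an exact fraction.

y(8/5) = 277271/25312500 m

Load 1 — applied couple M₀=7 kN·m at a=2 m (b=L-a=6):
  y_1 = (M₀x³/(6L)+C₁x)/EI  [x≤a] with C₁=M₀(3b²-L²)/(6L)=77/12 = (7·(8/5)³/(6·8)+(77/12)·(8/5))/5000 = 679/312500 m
Load 2 — applied couple M₀=9 kN·m at a=24/5 m (b=L-a=16/5):
  y_2 = (M₀x³/(6L)+C₁x)/EI  [x≤a] with C₁=M₀(3b²-L²)/(6L)=-156/25 = (9·(8/5)³/(6·8)+(-156/25)·(8/5))/5000 = -144/78125 m
Load 3 — point force P=-11 kN at a=16/3 m (b=L-a=8/3):
  y_3 = -Pbx(L²-b²-x²)/(6LEI)  [x≤a] = -(-11)·(8/3)·(8/5)·(8²-(8/3)²-(8/5)²)/(6·8·5000) = 67232/6328125 m
Superposition: y = Σ y_i = 277271/25312500 m ≈ 0.010954 m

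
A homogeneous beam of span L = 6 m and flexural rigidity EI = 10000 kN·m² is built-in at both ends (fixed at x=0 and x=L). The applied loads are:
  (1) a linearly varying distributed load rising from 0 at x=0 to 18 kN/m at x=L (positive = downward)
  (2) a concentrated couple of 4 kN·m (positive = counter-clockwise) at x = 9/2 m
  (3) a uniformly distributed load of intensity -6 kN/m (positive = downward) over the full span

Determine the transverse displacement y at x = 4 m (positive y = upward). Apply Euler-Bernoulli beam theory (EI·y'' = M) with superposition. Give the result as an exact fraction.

Load 1 — triangular load w₀=18 kN/m (0→w₀ over full span):
  y_1 = -w₀x²(L-x)²(x+2L)/(120LEI) = -18·4²·(6-4)²·(4+2·6)/(120·6·10000) = -8/3125 m
Load 2 — applied couple M₀=4 kN·m at a=9/2 m (b=L-a=3/2):
  y_2 = (R_Ax³/6 - M_Ax²/2)/EI  [x≤a] with R_A=3/4, M_A=5/4 = ((3/4)·4³/6 - (5/4)·4²/2)/10000 = -1/5000 m
Load 3 — uniform load w=-6 kN/m over full span:
  y_3 = -wx²(L-x)²/(24EI) = -(-6)·4²·(6-4)²/(24·10000) = 1/625 m
Superposition: y = Σ y_i = -29/25000 m ≈ -0.001160 m

y(4) = -29/25000 m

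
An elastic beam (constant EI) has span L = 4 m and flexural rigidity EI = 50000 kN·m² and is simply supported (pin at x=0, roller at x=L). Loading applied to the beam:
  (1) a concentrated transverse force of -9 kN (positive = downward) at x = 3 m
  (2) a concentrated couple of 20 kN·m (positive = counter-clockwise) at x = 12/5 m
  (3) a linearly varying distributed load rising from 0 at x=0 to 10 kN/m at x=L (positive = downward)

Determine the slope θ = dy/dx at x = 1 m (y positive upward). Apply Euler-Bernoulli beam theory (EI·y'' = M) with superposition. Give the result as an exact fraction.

θ(1) = -6587/36000000 rad

Load 1 — point force P=-9 kN at a=3 m (b=L-a=1):
  θ_1 = -Pb(L²-b²-3x²)/(6LEI)  [x≤a] = -(-9)·1·(4²-1²-3·1²)/(6·4·50000) = 9/100000 rad
Load 2 — applied couple M₀=20 kN·m at a=12/5 m (b=L-a=8/5):
  θ_2 = (M₀x²/(2L)+C₁)/EI  [x≤a] with C₁=M₀(3b²-L²)/(6L)=-104/15 = (20·1²/(2·4)+(-104/15))/50000 = -133/1500000 rad
Load 3 — triangular load w₀=10 kN/m (0→w₀ over full span):
  θ_3 = -w₀(7L⁴-30L²x²+15x⁴)/(360LEI) = -10·(7·4⁴-30·4²·1²+15·1⁴)/(360·4·50000) = -1327/7200000 rad
Superposition: θ = Σ θ_i = -6587/36000000 rad ≈ -0.000183 rad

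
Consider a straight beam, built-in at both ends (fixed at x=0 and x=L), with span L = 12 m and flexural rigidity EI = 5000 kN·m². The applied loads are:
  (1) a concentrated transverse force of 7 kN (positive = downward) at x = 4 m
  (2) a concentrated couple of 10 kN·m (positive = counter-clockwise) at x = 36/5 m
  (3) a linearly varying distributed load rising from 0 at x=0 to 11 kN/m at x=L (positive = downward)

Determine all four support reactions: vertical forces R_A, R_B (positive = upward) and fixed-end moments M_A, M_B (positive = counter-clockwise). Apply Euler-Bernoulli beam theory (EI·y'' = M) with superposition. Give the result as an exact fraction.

Load 1 — point force P=7 kN at a=4 m (b=L-a=8):
  R_A = Pb²(3a+b)/L³ = 7·8²·(3·4+8)/12³ = 140/27 kN
  M_A = Pab²/L² = 7·4·8²/12² = 112/9 kN·m
  R_B = Pa²(a+3b)/L³ = 7·4²·(4+3·8)/12³ = 49/27 kN
  M_B = -Pa²b/L² = -7·4²·8/12² = -56/9 kN·m
Load 2 — applied couple M₀=10 kN·m at a=36/5 m (b=L-a=24/5):
  R_A = 6M₀ab/L³ = 6·10·(36/5)·(24/5)/12³ = 6/5 kN
  M_A = M₀b(2a-b)/L² = 10·(24/5)·(2·(36/5)-(24/5))/12² = 16/5 kN·m
  R_B = -6M₀ab/L³ = -6·10·(36/5)·(24/5)/12³ = -6/5 kN
  M_B = M₀a(2b-a)/L² = 10·(36/5)·(2·(24/5)-(36/5))/12² = 6/5 kN·m
Load 3 — triangular load w₀=11 kN/m (0→w₀ over full span):
  R_A = 3w₀L/20 = 3·11·12/20 = 99/5 kN
  M_A = w₀L²/30 = 11·12²/30 = 264/5 kN·m
  R_B = 7w₀L/20 = 7·11·12/20 = 231/5 kN
  M_B = -w₀L²/20 = -11·12²/20 = -396/5 kN·m
Superposition: R_A = 707/27 kN, M_A = 616/9 kN·m, R_B = 1264/27 kN, M_B = -758/9 kN·m

R_A = 707/27 kN, M_A = 616/9 kN·m, R_B = 1264/27 kN, M_B = -758/9 kN·m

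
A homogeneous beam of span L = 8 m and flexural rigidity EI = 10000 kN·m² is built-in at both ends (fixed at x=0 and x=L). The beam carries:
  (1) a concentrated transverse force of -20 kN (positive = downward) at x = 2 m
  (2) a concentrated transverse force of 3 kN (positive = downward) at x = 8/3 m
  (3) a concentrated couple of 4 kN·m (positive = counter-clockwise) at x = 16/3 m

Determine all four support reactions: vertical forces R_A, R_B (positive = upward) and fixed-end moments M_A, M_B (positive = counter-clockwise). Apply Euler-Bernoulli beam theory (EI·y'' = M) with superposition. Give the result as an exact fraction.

Load 1 — point force P=-20 kN at a=2 m (b=L-a=6):
  R_A = Pb²(3a+b)/L³ = (-20)·6²·(3·2+6)/8³ = -135/8 kN
  M_A = Pab²/L² = (-20)·2·6²/8² = -45/2 kN·m
  R_B = Pa²(a+3b)/L³ = (-20)·2²·(2+3·6)/8³ = -25/8 kN
  M_B = -Pa²b/L² = -(-20)·2²·6/8² = 15/2 kN·m
Load 2 — point force P=3 kN at a=8/3 m (b=L-a=16/3):
  R_A = Pb²(3a+b)/L³ = 3·(16/3)²·(3·(8/3)+(16/3))/8³ = 20/9 kN
  M_A = Pab²/L² = 3·(8/3)·(16/3)²/8² = 32/9 kN·m
  R_B = Pa²(a+3b)/L³ = 3·(8/3)²·((8/3)+3·(16/3))/8³ = 7/9 kN
  M_B = -Pa²b/L² = -3·(8/3)²·(16/3)/8² = -16/9 kN·m
Load 3 — applied couple M₀=4 kN·m at a=16/3 m (b=L-a=8/3):
  R_A = 6M₀ab/L³ = 6·4·(16/3)·(8/3)/8³ = 2/3 kN
  M_A = M₀b(2a-b)/L² = 4·(8/3)·(2·(16/3)-(8/3))/8² = 4/3 kN·m
  R_B = -6M₀ab/L³ = -6·4·(16/3)·(8/3)/8³ = -2/3 kN
  M_B = M₀a(2b-a)/L² = 4·(16/3)·(2·(8/3)-(16/3))/8² = 0 kN·m
Superposition: R_A = -1007/72 kN, M_A = -317/18 kN·m, R_B = -217/72 kN, M_B = 103/18 kN·m

R_A = -1007/72 kN, M_A = -317/18 kN·m, R_B = -217/72 kN, M_B = 103/18 kN·m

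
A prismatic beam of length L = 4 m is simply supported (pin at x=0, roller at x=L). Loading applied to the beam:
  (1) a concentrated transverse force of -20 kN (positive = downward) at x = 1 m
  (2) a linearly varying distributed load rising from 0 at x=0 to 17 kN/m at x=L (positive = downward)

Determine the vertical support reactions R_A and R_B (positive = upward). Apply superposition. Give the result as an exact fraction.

R_A = -11/3 kN, R_B = 53/3 kN

Load 1 — point force P=-20 kN at a=1 m (b=L-a=3):
  R_A = Pb/L = (-20)·3/4 = -15 kN
  R_B = Pa/L = (-20)·1/4 = -5 kN
Load 2 — triangular load w₀=17 kN/m (0→w₀ over full span):
  R_A = w₀L/6 = 17·4/6 = 34/3 kN
  R_B = w₀L/3 = 17·4/3 = 68/3 kN
Superposition: R_A = -11/3 kN, R_B = 53/3 kN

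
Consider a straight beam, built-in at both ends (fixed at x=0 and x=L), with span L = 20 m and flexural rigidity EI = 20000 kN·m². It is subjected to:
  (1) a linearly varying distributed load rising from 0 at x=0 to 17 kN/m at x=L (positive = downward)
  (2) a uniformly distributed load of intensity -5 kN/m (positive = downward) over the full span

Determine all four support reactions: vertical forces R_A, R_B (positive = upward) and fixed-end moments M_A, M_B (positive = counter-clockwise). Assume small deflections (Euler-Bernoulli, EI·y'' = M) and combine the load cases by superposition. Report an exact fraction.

R_A = 1 kN, M_A = 60 kN·m, R_B = 69 kN, M_B = -520/3 kN·m

Load 1 — triangular load w₀=17 kN/m (0→w₀ over full span):
  R_A = 3w₀L/20 = 3·17·20/20 = 51 kN
  M_A = w₀L²/30 = 17·20²/30 = 680/3 kN·m
  R_B = 7w₀L/20 = 7·17·20/20 = 119 kN
  M_B = -w₀L²/20 = -17·20²/20 = -340 kN·m
Load 2 — uniform load w=-5 kN/m over full span:
  R_A = wL/2 = (-5)·20/2 = -50 kN
  M_A = wL²/12 = (-5)·20²/12 = -500/3 kN·m
  R_B = wL/2 = (-5)·20/2 = -50 kN
  M_B = -wL²/12 = -(-5)·20²/12 = 500/3 kN·m
Superposition: R_A = 1 kN, M_A = 60 kN·m, R_B = 69 kN, M_B = -520/3 kN·m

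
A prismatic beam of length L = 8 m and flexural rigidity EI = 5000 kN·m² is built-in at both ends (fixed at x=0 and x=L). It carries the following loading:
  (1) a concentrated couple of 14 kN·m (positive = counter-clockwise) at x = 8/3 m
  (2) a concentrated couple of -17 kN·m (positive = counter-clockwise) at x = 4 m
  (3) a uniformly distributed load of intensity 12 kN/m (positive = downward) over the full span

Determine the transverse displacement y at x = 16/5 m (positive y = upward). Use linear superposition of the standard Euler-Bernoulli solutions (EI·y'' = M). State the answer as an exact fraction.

Load 1 — applied couple M₀=14 kN·m at a=8/3 m (b=L-a=16/3):
  y_1 = (R_Ax³/6 - M_Ax²/2 - M₀(x-a)²/2)/EI  [x>a] with R_A=7/3, M_A=0 = ((7/3)·(16/5)³/6 - 0·(16/5)²/2 - 14·((16/5)-(8/3))²/2)/5000 = 168/78125 m
Load 2 — applied couple M₀=-17 kN·m at a=4 m (b=L-a=4):
  y_2 = (R_Ax³/6 - M_Ax²/2)/EI  [x≤a] with R_A=-51/16, M_A=-17/4 = ((-51/16)·(16/5)³/6 - (-17/4)·(16/5)²/2)/5000 = 68/78125 m
Load 3 — uniform load w=12 kN/m over full span:
  y_3 = -wx²(L-x)²/(24EI) = -12·(16/5)²·(8-(16/5))²/(24·5000) = -9216/390625 m
Superposition: y = Σ y_i = -8036/390625 m ≈ -0.020572 m

y(16/5) = -8036/390625 m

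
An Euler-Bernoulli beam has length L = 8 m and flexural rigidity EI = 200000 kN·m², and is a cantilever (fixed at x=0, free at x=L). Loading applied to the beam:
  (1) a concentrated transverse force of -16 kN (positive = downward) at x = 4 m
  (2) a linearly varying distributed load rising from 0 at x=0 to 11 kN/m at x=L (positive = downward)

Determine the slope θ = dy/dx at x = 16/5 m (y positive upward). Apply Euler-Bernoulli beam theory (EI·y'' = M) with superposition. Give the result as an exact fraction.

θ(16/5) = -3992/1953125 rad

Load 1 — point force P=-16 kN at a=4 m (b=L-a=4):
  θ_1 = -Px(2a-x)/(2EI)  [x≤a] = -(-16)·(16/5)·(2·4-(16/5))/(2·200000) = 48/78125 rad
Load 2 — triangular load w₀=11 kN/m (0→w₀ over full span):
  θ_2 = (w₀Lx²/4-w₀L²x/3-w₀x⁴/(24L))/EI = (11·8·(16/5)²/4-11·8²·(16/5)/3-11·(16/5)⁴/(24·8))/200000 = -5192/1953125 rad
Superposition: θ = Σ θ_i = -3992/1953125 rad ≈ -0.002044 rad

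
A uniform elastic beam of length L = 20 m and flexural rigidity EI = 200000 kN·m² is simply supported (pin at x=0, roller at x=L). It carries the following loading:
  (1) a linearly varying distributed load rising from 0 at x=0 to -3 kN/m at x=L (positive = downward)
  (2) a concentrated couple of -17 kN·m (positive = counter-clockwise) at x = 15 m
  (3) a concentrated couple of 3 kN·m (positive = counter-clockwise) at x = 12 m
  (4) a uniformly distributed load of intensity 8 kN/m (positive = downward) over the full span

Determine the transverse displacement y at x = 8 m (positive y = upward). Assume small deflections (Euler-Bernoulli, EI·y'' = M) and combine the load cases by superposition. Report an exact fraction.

y(8) = -317101/5000000 m

Load 1 — triangular load w₀=-3 kN/m (0→w₀ over full span):
  y_1 = -w₀x(7L⁴-10L²x²+3x⁴)/(360LEI) = -(-3)·8·(7·20⁴-10·20²·8²+3·8⁴)/(360·20·200000) = 1141/78125 m
Load 2 — applied couple M₀=-17 kN·m at a=15 m (b=L-a=5):
  y_2 = (M₀x³/(6L)+C₁x)/EI  [x≤a] with C₁=M₀(3b²-L²)/(6L)=1105/24 = ((-17)·8³/(6·20)+(1105/24)·8)/200000 = 1479/1000000 m
Load 3 — applied couple M₀=3 kN·m at a=12 m (b=L-a=8):
  y_3 = (M₀x³/(6L)+C₁x)/EI  [x≤a] with C₁=M₀(3b²-L²)/(6L)=-26/5 = (3·8³/(6·20)+(-26/5)·8)/200000 = -9/62500 m
Load 4 — uniform load w=8 kN/m over full span:
  y_4 = -wx(L³-2Lx²+x³)/(24EI) = -8·8·(20³-2·20·8²+8³)/(24·200000) = -248/3125 m
Superposition: y = Σ y_i = -317101/5000000 m ≈ -0.063420 m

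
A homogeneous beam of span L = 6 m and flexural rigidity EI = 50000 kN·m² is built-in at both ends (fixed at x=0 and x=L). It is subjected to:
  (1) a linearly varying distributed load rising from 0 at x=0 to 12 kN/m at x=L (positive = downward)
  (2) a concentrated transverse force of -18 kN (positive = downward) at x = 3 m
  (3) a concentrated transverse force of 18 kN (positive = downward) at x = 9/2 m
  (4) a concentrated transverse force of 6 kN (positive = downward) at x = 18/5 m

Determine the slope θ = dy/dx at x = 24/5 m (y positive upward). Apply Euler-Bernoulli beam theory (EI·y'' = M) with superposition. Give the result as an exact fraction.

θ(24/5) = 150633/625000000 rad

Load 1 — triangular load w₀=12 kN/m (0→w₀ over full span):
  θ_1 = -w₀(2x(L-x)(L-2x)(x+2L)+x²(L-x)²)/(120LEI) = -12·(2·(24/5)·(6-(24/5))·(6-2·(24/5))·((24/5)+2·6)+(24/5)²·(6-(24/5))²)/(120·6·50000) = 432/1953125 rad
Load 2 — point force P=-18 kN at a=3 m (b=L-a=3):
  θ_2 = Pa²(L-x)(2bL-(3b+a)(L-x))/(2L³EI)  [x>a] = (-18)·3²·(6-(24/5))·(2·3·6-(3·3+3)·(6-(24/5)))/(2·6³·50000) = -243/1250000 rad
Load 3 — point force P=18 kN at a=9/2 m (b=L-a=3/2):
  θ_3 = Pa²(L-x)(2bL-(3b+a)(L-x))/(2L³EI)  [x>a] = 18·(9/2)²·(6-(24/5))·(2·(3/2)·6-(3·(3/2)+(9/2))·(6-(24/5)))/(2·6³·50000) = 729/5000000 rad
Load 4 — point force P=6 kN at a=18/5 m (b=L-a=12/5):
  θ_4 = Pa²(L-x)(2bL-(3b+a)(L-x))/(2L³EI)  [x>a] = 6·(18/5)²·(6-(24/5))·(2·(12/5)·6-(3·(12/5)+(18/5))·(6-(24/5)))/(2·6³·50000) = 2673/39062500 rad
Superposition: θ = Σ θ_i = 150633/625000000 rad ≈ 0.000241 rad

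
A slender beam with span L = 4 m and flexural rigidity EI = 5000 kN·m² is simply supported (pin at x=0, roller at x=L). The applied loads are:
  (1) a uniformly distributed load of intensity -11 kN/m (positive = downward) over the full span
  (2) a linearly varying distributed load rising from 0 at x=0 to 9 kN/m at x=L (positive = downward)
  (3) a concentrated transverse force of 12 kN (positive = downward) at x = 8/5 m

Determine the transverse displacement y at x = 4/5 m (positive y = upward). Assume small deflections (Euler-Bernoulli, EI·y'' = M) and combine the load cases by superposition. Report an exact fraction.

Load 1 — uniform load w=-11 kN/m over full span:
  y_1 = -wx(L³-2Lx²+x³)/(24EI) = -(-11)·(4/5)·(4³-2·4·(4/5)²+(4/5)³)/(24·5000) = 5104/1171875 m
Load 2 — triangular load w₀=9 kN/m (0→w₀ over full span):
  y_2 = -w₀x(7L⁴-10L²x²+3x⁴)/(360LEI) = -9·(4/5)·(7·4⁴-10·4²·(4/5)²+3·(4/5)⁴)/(360·4·5000) = -16512/9765625 m
Load 3 — point force P=12 kN at a=8/5 m (b=L-a=12/5):
  y_3 = -Pbx(L²-b²-x²)/(6LEI)  [x≤a] = -12·(12/5)·(4/5)·(4²-(12/5)²-(4/5)²)/(6·4·5000) = -144/78125 m
Superposition: y = Σ y_i = 24064/29296875 m ≈ 0.000821 m

y(4/5) = 24064/29296875 m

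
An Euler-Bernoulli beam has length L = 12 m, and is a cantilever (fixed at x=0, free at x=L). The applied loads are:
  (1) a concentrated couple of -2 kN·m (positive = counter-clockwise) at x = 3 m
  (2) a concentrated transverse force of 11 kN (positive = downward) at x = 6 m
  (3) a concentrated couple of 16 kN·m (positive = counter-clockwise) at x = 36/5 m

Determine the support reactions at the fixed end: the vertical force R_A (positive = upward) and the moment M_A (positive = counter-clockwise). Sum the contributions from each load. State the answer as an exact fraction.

R_A = 11 kN, M_A = 52 kN·m

Load 1 — applied couple M₀=-2 kN·m at a=3 m (b=L-a=9):
  R_A = 0 kN
  M_A = -M₀ = -(-2) = 2 kN·m
Load 2 — point force P=11 kN at a=6 m (b=L-a=6):
  R_A = P = 11 kN
  M_A = Pa = 11·6 = 66 kN·m
Load 3 — applied couple M₀=16 kN·m at a=36/5 m (b=L-a=24/5):
  R_A = 0 kN
  M_A = -M₀ = -16 kN·m
Superposition: R_A = 11 kN, M_A = 52 kN·m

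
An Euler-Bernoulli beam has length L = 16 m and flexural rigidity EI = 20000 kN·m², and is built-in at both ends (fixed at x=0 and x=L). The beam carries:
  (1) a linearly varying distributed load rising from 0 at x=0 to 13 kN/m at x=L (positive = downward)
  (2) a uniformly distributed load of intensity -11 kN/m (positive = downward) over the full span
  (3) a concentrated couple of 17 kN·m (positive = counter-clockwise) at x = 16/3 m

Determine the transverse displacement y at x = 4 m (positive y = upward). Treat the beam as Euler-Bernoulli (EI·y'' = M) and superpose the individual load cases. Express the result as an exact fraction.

y(4) = 1433/56250 m

Load 1 — triangular load w₀=13 kN/m (0→w₀ over full span):
  y_1 = -w₀x²(L-x)²(x+2L)/(120LEI) = -13·4²·(16-4)²·(4+2·16)/(120·16·20000) = -351/12500 m
Load 2 — uniform load w=-11 kN/m over full span:
  y_2 = -wx²(L-x)²/(24EI) = -(-11)·4²·(16-4)²/(24·20000) = 33/625 m
Load 3 — applied couple M₀=17 kN·m at a=16/3 m (b=L-a=32/3):
  y_3 = (R_Ax³/6 - M_Ax²/2)/EI  [x≤a] with R_A=17/12, M_A=0 = ((17/12)·4³/6 - 0·4²/2)/20000 = 17/22500 m
Superposition: y = Σ y_i = 1433/56250 m ≈ 0.025476 m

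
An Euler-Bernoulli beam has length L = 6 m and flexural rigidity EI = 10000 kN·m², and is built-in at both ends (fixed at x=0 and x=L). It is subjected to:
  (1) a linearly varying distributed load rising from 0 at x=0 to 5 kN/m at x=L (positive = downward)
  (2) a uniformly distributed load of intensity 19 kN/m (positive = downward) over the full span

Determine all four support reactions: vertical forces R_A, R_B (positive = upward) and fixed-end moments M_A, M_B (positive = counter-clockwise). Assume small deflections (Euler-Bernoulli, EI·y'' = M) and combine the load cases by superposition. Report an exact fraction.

R_A = 123/2 kN, M_A = 63 kN·m, R_B = 135/2 kN, M_B = -66 kN·m

Load 1 — triangular load w₀=5 kN/m (0→w₀ over full span):
  R_A = 3w₀L/20 = 3·5·6/20 = 9/2 kN
  M_A = w₀L²/30 = 5·6²/30 = 6 kN·m
  R_B = 7w₀L/20 = 7·5·6/20 = 21/2 kN
  M_B = -w₀L²/20 = -5·6²/20 = -9 kN·m
Load 2 — uniform load w=19 kN/m over full span:
  R_A = wL/2 = 19·6/2 = 57 kN
  M_A = wL²/12 = 19·6²/12 = 57 kN·m
  R_B = wL/2 = 19·6/2 = 57 kN
  M_B = -wL²/12 = -19·6²/12 = -57 kN·m
Superposition: R_A = 123/2 kN, M_A = 63 kN·m, R_B = 135/2 kN, M_B = -66 kN·m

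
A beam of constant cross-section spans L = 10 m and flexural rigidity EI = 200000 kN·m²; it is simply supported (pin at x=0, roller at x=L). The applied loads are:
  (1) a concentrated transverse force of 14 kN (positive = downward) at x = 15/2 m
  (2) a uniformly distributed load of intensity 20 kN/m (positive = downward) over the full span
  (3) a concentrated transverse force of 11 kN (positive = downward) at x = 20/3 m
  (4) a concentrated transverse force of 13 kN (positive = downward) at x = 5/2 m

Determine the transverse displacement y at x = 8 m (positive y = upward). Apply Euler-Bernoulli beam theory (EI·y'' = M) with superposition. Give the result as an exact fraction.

Load 1 — point force P=14 kN at a=15/2 m (b=L-a=5/2):
  y_1 = -Pa(L-x)(2Lx-a²-x²)/(6LEI)  [x>a] = -14·(15/2)·(10-8)·(2·10·8-(15/2)²-8²)/(6·10·200000) = -1113/1600000 m
Load 2 — uniform load w=20 kN/m over full span:
  y_2 = -wx(L³-2Lx²+x³)/(24EI) = -20·8·(10³-2·10·8²+8³)/(24·200000) = -29/3750 m
Load 3 — point force P=11 kN at a=20/3 m (b=L-a=10/3):
  y_3 = -Pa(L-x)(2Lx-a²-x²)/(6LEI)  [x>a] = -11·(20/3)·(10-8)·(2·10·8-(20/3)²-8²)/(6·10·200000) = -319/506250 m
Load 4 — point force P=13 kN at a=5/2 m (b=L-a=15/2):
  y_4 = -Pa(L-x)(2Lx-a²-x²)/(6LEI)  [x>a] = -13·(5/2)·(10-8)·(2·10·8-(5/2)²-8²)/(6·10·200000) = -4667/9600000 m
Superposition: y = Σ y_i = -2474123/259200000 m ≈ -0.009545 m

y(8) = -2474123/259200000 m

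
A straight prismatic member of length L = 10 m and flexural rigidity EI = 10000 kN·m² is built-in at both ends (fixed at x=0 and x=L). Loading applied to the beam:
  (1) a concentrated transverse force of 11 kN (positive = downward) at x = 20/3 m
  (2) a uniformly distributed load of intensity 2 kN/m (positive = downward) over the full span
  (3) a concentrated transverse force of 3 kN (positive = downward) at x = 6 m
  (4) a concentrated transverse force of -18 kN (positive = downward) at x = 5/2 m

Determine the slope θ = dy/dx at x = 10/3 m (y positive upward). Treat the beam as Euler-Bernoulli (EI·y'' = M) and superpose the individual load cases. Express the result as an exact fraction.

Load 1 — point force P=11 kN at a=20/3 m (b=L-a=10/3):
  θ_1 = -Pb²x(2aL-(3a+b)x)/(2L³EI)  [x≤a] = -11·(10/3)²·(10/3)·(2·(20/3)·10-(3·(20/3)+(10/3))·(10/3))/(2·10³·10000) = -11/9720 rad
Load 2 — uniform load w=2 kN/m over full span:
  θ_2 = -wx(L-x)(L-2x)/(12EI) = -2·(10/3)·(10-(10/3))·(10-2·(10/3))/(12·10000) = -1/810 rad
Load 3 — point force P=3 kN at a=6 m (b=L-a=4):
  θ_3 = -Pb²x(2aL-(3a+b)x)/(2L³EI)  [x≤a] = -3·4²·(10/3)·(2·6·10-(3·6+4)·(10/3))/(2·10³·10000) = -7/18750 rad
Load 4 — point force P=-18 kN at a=5/2 m (b=L-a=15/2):
  θ_4 = Pa²(L-x)(2bL-(3b+a)(L-x))/(2L³EI)  [x>a] = (-18)·(5/2)²·(10-(10/3))·(2·(15/2)·10-(3·(15/2)+(5/2))·(10-(10/3)))/(2·10³·10000) = 1/1600 rad
Superposition: θ = Σ θ_i = -102769/48600000 rad ≈ -0.002115 rad

θ(10/3) = -102769/48600000 rad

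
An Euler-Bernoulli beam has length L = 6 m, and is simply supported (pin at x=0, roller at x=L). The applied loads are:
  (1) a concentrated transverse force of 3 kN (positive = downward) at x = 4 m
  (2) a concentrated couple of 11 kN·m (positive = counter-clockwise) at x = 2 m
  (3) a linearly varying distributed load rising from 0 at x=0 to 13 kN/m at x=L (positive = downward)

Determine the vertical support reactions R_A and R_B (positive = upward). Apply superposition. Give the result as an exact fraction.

R_A = 95/6 kN, R_B = 157/6 kN

Load 1 — point force P=3 kN at a=4 m (b=L-a=2):
  R_A = Pb/L = 3·2/6 = 1 kN
  R_B = Pa/L = 3·4/6 = 2 kN
Load 2 — applied couple M₀=11 kN·m at a=2 m (b=L-a=4):
  R_A = M₀/L = 11/6 kN
  R_B = -M₀/L = -11/6 kN
Load 3 — triangular load w₀=13 kN/m (0→w₀ over full span):
  R_A = w₀L/6 = 13·6/6 = 13 kN
  R_B = w₀L/3 = 13·6/3 = 26 kN
Superposition: R_A = 95/6 kN, R_B = 157/6 kN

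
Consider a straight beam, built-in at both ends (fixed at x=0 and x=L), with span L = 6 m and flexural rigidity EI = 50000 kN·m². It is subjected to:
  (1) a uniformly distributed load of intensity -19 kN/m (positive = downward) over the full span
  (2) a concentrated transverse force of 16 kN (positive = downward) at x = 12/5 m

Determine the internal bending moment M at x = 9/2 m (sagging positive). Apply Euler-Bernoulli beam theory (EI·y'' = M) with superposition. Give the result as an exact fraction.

Load 1 — uniform load w=-19 kN/m over full span:
  M_1 = wLx/2 - wL²/12 - wx²/2 = (-19)·6·(9/2)/2 - (-19)·6²/12 - (-19)·(9/2)²/2 = -57/8 kN·m
Load 2 — point force P=16 kN at a=12/5 m (b=L-a=18/5):
  M_2 = Pa²(a+3b)(L-x)/L³ - Pa²b/L²  [x>a] = 16·(12/5)²·((12/5)+3·(18/5))·(6-(9/2))/6³ - 16·(12/5)²·(18/5)/6² = -96/125 kN·m
Superposition: M = Σ M_i = -7893/1000 kN·m ≈ -7.893000 kN·m

M(9/2) = -7893/1000 kN·m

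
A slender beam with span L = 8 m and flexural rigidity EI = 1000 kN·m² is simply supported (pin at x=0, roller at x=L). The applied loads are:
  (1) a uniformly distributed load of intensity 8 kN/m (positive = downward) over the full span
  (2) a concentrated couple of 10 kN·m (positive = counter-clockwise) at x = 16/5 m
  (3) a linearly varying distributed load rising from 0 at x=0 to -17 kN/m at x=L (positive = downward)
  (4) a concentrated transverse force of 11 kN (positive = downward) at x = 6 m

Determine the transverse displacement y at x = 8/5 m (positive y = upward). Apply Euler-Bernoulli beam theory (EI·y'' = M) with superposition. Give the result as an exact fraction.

y(8/5) = -439049/11718750 m

Load 1 — uniform load w=8 kN/m over full span:
  y_1 = -wx(L³-2Lx²+x³)/(24EI) = -8·(8/5)·(8³-2·8·(8/5)²+(8/5)³)/(24·1000) = -59392/234375 m
Load 2 — applied couple M₀=10 kN·m at a=16/5 m (b=L-a=24/5):
  y_2 = (M₀x³/(6L)+C₁x)/EI  [x≤a] with C₁=M₀(3b²-L²)/(6L)=16/15 = (10·(8/5)³/(6·8)+(16/15)·(8/5))/1000 = 8/3125 m
Load 3 — triangular load w₀=-17 kN/m (0→w₀ over full span):
  y_3 = -w₀x(7L⁴-10L²x²+3x⁴)/(360LEI) = -(-17)·(8/5)·(7·8⁴-10·8²·(8/5)²+3·(8/5)⁴)/(360·8·1000) = 1497088/5859375 m
Load 4 — point force P=11 kN at a=6 m (b=L-a=2):
  y_4 = -Pbx(L²-b²-x²)/(6LEI)  [x≤a] = -11·2·(8/5)·(8²-2²-(8/5)²)/(6·8·1000) = -3949/93750 m
Superposition: y = Σ y_i = -439049/11718750 m ≈ -0.037466 m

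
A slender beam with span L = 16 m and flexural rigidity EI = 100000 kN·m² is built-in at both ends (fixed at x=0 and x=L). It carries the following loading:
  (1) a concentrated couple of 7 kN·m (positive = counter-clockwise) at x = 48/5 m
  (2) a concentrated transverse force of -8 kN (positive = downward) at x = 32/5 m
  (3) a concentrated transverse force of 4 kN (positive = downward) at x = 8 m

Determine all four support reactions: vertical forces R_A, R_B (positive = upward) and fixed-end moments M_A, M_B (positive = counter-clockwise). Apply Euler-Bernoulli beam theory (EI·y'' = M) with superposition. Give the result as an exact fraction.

Load 1 — applied couple M₀=7 kN·m at a=48/5 m (b=L-a=32/5):
  R_A = 6M₀ab/L³ = 6·7·(48/5)·(32/5)/16³ = 63/100 kN
  M_A = M₀b(2a-b)/L² = 7·(32/5)·(2·(48/5)-(32/5))/16² = 56/25 kN·m
  R_B = -6M₀ab/L³ = -6·7·(48/5)·(32/5)/16³ = -63/100 kN
  M_B = M₀a(2b-a)/L² = 7·(48/5)·(2·(32/5)-(48/5))/16² = 21/25 kN·m
Load 2 — point force P=-8 kN at a=32/5 m (b=L-a=48/5):
  R_A = Pb²(3a+b)/L³ = (-8)·(48/5)²·(3·(32/5)+(48/5))/16³ = -648/125 kN
  M_A = Pab²/L² = (-8)·(32/5)·(48/5)²/16² = -2304/125 kN·m
  R_B = Pa²(a+3b)/L³ = (-8)·(32/5)²·((32/5)+3·(48/5))/16³ = -352/125 kN
  M_B = -Pa²b/L² = -(-8)·(32/5)²·(48/5)/16² = 1536/125 kN·m
Load 3 — point force P=4 kN at a=8 m (b=L-a=8):
  R_A = Pb²(3a+b)/L³ = 4·8²·(3·8+8)/16³ = 2 kN
  M_A = Pab²/L² = 4·8·8²/16² = 8 kN·m
  R_B = Pa²(a+3b)/L³ = 4·8²·(8+3·8)/16³ = 2 kN
  M_B = -Pa²b/L² = -4·8²·8/16² = -8 kN·m
Superposition: R_A = -1277/500 kN, M_A = -1024/125 kN·m, R_B = -723/500 kN, M_B = 641/125 kN·m

R_A = -1277/500 kN, M_A = -1024/125 kN·m, R_B = -723/500 kN, M_B = 641/125 kN·m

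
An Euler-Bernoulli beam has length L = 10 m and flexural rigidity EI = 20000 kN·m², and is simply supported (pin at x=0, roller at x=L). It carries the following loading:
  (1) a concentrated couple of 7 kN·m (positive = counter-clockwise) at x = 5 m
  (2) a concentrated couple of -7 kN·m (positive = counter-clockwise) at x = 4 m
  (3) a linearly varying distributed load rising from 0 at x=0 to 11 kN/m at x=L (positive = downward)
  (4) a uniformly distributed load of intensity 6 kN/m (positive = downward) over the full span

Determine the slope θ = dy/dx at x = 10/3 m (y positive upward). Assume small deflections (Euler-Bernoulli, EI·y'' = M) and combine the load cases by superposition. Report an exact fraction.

Load 1 — applied couple M₀=7 kN·m at a=5 m (b=L-a=5):
  θ_1 = (M₀x²/(2L)+C₁)/EI  [x≤a] with C₁=M₀(3b²-L²)/(6L)=-35/12 = (7·(10/3)²/(2·10)+(-35/12))/20000 = 7/144000 rad
Load 2 — applied couple M₀=-7 kN·m at a=4 m (b=L-a=6):
  θ_2 = (M₀x²/(2L)+C₁)/EI  [x≤a] with C₁=M₀(3b²-L²)/(6L)=-14/15 = ((-7)·(10/3)²/(2·10)+(-14/15))/20000 = -217/900000 rad
Load 3 — triangular load w₀=11 kN/m (0→w₀ over full span):
  θ_3 = -w₀(7L⁴-30L²x²+15x⁴)/(360LEI) = -11·(7·10⁴-30·10²·(10/3)²+15·(10/3)⁴)/(360·10·20000) = -143/24300 rad
Load 4 — uniform load w=6 kN/m over full span:
  θ_4 = -w(L³-6Lx²+4x³)/(24EI) = -6·(10³-6·10·(10/3)²+4·(10/3)³)/(24·20000) = -13/2160 rad
Superposition: θ = Σ θ_i = -1175711/97200000 rad ≈ -0.012096 rad

θ(10/3) = -1175711/97200000 rad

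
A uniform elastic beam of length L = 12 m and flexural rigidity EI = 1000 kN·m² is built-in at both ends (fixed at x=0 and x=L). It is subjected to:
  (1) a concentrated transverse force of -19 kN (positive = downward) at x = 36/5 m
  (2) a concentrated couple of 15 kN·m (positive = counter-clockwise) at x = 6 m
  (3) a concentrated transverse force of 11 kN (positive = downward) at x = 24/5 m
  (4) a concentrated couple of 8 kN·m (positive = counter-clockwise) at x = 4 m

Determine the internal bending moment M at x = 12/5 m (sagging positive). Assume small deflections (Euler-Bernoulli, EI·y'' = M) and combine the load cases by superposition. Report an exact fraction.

M(12/5) = 10229/1500 kN·m

Load 1 — point force P=-19 kN at a=36/5 m (b=L-a=24/5):
  M_1 = Pb²(3a+b)x/L³ - Pab²/L²  [x≤a] = (-19)·(24/5)²·(3·(36/5)+(24/5))·(12/5)/12³ - (-19)·(36/5)·(24/5)²/12² = 3648/625 kN·m
Load 2 — applied couple M₀=15 kN·m at a=6 m (b=L-a=6):
  M_2 = R_Ax - M_A  [x≤a] with R_A=15/8, M_A=15/4 = (15/8)·(12/5) - (15/4) = 3/4 kN·m
Load 3 — point force P=11 kN at a=24/5 m (b=L-a=36/5):
  M_3 = Pb²(3a+b)x/L³ - Pab²/L²  [x≤a] = 11·(36/5)²·(3·(24/5)+(36/5))·(12/5)/12³ - 11·(24/5)·(36/5)²/12² = -1188/625 kN·m
Load 4 — applied couple M₀=8 kN·m at a=4 m (b=L-a=8):
  M_4 = R_Ax - M_A  [x≤a] with R_A=8/9, M_A=0 = (8/9)·(12/5) - 0 = 32/15 kN·m
Superposition: M = Σ M_i = 10229/1500 kN·m ≈ 6.819333 kN·m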